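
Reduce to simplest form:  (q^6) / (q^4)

q^2

Quotient: q^2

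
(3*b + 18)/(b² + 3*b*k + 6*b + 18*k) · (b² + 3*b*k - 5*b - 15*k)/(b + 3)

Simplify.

(3*b - 15)/(b + 3)

Factor: 3*b + 18 = 3·(b + 6);  b² + 3*b*k + 6*b + 18*k = (b + 3*k)·(b + 6);  b² + 3*b*k - 5*b - 15*k = (b - 5)·(b + 3*k)
Cancel the common factors (b + 6), (b + 3*k).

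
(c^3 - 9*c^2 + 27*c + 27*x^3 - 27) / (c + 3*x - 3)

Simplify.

Apply the sum-of-cubes factorisation and cancel (c + 3*x - 3).

c^2 - 3*c*x - 6*c + 9*x^2 + 9*x + 9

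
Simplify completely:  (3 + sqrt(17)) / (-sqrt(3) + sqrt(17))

Multiply numerator and denominator by sqrt(3) + sqrt(17).
Denominator becomes 14; numerator becomes 3*sqrt(3) + sqrt(51) + 3*sqrt(17) + 17.

(3*sqrt(3) + sqrt(51) + 3*sqrt(17) + 17)/14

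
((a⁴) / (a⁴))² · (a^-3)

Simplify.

a^(-3)

Inside the bracket: 1
Raise to the power 2: 1
Multiply by (a^-3): add exponents.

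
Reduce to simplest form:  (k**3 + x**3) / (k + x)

k**2 - k*x + x**2

x**3 + k**3 = (k + x)(k**2 - k*x + x**2).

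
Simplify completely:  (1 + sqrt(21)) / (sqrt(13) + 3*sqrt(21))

(-sqrt(273) - sqrt(13) + 3*sqrt(21) + 63)/176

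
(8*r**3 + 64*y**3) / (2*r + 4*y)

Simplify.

(2*r)**3 + (4*y)**3 = (2*r + 4*y)(4*r**2 - 8*r*y + 16*y**2).

4*r**2 - 8*r*y + 16*y**2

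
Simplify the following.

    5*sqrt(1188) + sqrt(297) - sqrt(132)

31*sqrt(33)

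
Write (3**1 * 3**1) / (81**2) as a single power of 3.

3**(-6)

3**1 = 3**1; 3**1 = 3**1; 81**2 = 3**8
Combine exponents: 3**(-6)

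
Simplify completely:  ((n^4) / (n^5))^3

Inside the bracket: (n^-1)
Raise to the power 3: (n^-3)

n^(-3)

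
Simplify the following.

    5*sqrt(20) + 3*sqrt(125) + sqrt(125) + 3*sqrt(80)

5*sqrt(20) = 10*sqrt(5); 3*sqrt(125) = 15*sqrt(5); sqrt(125) = 5*sqrt(5); 3*sqrt(80) = 12*sqrt(5)
Combine: (10 + 15 + 5 + 12)·sqrt(5) = 42*sqrt(5)

42*sqrt(5)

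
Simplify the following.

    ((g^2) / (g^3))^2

g^(-2)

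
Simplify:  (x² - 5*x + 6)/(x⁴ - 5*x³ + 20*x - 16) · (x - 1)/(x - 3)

Factor: x² - 5*x + 6 = (x - 2)·(x - 3);  x⁴ - 5*x³ + 20*x - 16 = (x - 4)·(x + 2)·(x - 2)·(x - 1)
Cancel the common factors (x - 1), (x - 3), (x - 2).

1/(x² - 2*x - 8)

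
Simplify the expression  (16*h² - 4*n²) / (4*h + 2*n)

4*h - 2*n

Factor (4*h)^2 - (2*n)^2 and cancel (4*h + 2*n).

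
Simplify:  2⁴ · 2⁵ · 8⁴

2⁴ = 2^4; 2⁵ = 2^5; 8⁴ = 2^12
Combine exponents: 2^21

2^21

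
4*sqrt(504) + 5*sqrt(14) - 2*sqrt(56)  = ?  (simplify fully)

4*sqrt(504) = 24*sqrt(14); 5*sqrt(14) = 5*sqrt(14); 2*sqrt(56) = 4*sqrt(14)
Combine: (24 + 5 - 4)·sqrt(14) = 25*sqrt(14)

25*sqrt(14)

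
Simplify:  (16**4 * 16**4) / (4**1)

2**30

16**4 = 2**16; 16**4 = 2**16; 4**1 = 2**2
Combine exponents: 2**30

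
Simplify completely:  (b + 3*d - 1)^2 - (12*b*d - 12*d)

(-b + 3*d + 1)^2

After expansion: b^2 - 6*b*d - 2*b + 9*d^2 + 6*d + 1 — a perfect-square trinomial.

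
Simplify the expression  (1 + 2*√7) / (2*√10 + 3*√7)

(-4*√70 - 2*√10 + 3*√7 + 42)/23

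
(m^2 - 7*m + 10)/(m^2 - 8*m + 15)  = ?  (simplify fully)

(m - 2)/(m - 3)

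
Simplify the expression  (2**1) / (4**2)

2**(-3)

2**1 = 2**1; 4**2 = 2**4
Combine exponents: 2**(-3)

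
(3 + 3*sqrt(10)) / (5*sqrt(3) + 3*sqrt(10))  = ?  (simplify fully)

(-5*sqrt(30) - 5*sqrt(3) + 3*sqrt(10) + 30)/5

Multiply numerator and denominator by -5*sqrt(3) + 3*sqrt(10).
Denominator becomes 15; numerator becomes -15*sqrt(30) - 15*sqrt(3) + 9*sqrt(10) + 90.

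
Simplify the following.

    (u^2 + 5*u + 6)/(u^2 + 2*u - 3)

(u + 2)/(u - 1)

Factor: u^2 + 5*u + 6 = (u + 2)*(u + 3);  u^2 + 2*u - 3 = (u - 1)*(u + 3)
Cancel the common factor (u + 3).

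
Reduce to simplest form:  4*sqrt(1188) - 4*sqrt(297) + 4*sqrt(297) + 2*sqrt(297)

30*sqrt(33)

4*sqrt(1188) = 24*sqrt(33); 4*sqrt(297) = 12*sqrt(33); 4*sqrt(297) = 12*sqrt(33); 2*sqrt(297) = 6*sqrt(33)
Combine: (24 - 12 + 12 + 6)·sqrt(33) = 30*sqrt(33)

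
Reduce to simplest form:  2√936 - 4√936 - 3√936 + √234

-27*√26

2√936 = 12*√26; 4√936 = 24*√26; 3√936 = 18*√26; √234 = 3*√26
Combine: (12 - 24 - 18 + 3)·√26 = -27*√26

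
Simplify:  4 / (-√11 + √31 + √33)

(-212*√11 + 36*√33 + 52*√31 + 88*√93)/1283

Group as (√31 + √33) - √11; multiply by (√31 + √33) + √11, then rationalise the remaining surd.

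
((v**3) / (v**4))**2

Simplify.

Inside the bracket: (v**-1)
Raise to the power 2: (v**-2)

v**(-2)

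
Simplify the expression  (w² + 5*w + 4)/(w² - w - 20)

Factor: w² + 5*w + 4 = (w + 4)·(w + 1);  w² - w - 20 = (w - 5)·(w + 4)
Cancel the common factor (w + 4).

(w + 1)/(w - 5)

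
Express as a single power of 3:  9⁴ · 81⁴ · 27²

3^30

9⁴ = 3^8; 81⁴ = 3^16; 27² = 3^6
Combine exponents: 3^30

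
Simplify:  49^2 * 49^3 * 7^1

7^11

49^2 = 7^4; 49^3 = 7^6; 7^1 = 7^1
Combine exponents: 7^11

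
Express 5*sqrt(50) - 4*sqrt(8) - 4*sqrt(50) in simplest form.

-3*sqrt(2)

5*sqrt(50) = 25*sqrt(2); 4*sqrt(8) = 8*sqrt(2); 4*sqrt(50) = 20*sqrt(2)
Combine: (25 - 8 - 20)·sqrt(2) = -3*sqrt(2)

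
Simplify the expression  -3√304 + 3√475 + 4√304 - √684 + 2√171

3√304 = 12*√19; 3√475 = 15*√19; 4√304 = 16*√19; √684 = 6*√19; 2√171 = 6*√19
Combine: (-12 + 15 + 16 - 6 + 6)·√19 = 19*√19

19*√19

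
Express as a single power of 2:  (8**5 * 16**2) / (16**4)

2**7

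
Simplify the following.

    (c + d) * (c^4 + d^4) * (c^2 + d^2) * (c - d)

c^8 - d^8

Pair the conjugate factors: (c+d)(c-d) = c^2 - d^2, then repeat with the next factor.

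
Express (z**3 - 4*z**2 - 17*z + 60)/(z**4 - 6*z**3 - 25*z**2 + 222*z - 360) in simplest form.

(z + 4)/(z**2 + 2*z - 24)

Factor: z**3 - 4*z**2 - 17*z + 60 = (z - 5)*(z + 4)*(z - 3);  z**4 - 6*z**3 - 25*z**2 + 222*z - 360 = (z - 4)*(z - 3)*(z - 5)*(z + 6)
Cancel the common factors (z - 3), (z - 5).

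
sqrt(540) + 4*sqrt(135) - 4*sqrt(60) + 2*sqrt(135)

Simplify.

sqrt(540) = 6*sqrt(15); 4*sqrt(135) = 12*sqrt(15); 4*sqrt(60) = 8*sqrt(15); 2*sqrt(135) = 6*sqrt(15)
Combine: (6 + 12 - 8 + 6)·sqrt(15) = 16*sqrt(15)

16*sqrt(15)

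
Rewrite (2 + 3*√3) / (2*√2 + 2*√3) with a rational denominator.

Multiply numerator and denominator by -2*√2 + 2*√3.
Denominator becomes 4; numerator becomes -6*√6 - 4*√2 + 4*√3 + 18.

(-3*√6 - 2*√2 + 2*√3 + 9)/2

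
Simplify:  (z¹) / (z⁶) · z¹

Quotient: (z^-5)
Multiply by z¹: add exponents.

z^(-4)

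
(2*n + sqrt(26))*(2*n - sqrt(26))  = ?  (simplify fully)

4*n**2 - 26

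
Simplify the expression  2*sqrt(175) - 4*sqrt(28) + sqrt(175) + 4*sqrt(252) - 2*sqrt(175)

2*sqrt(175) = 10*sqrt(7); 4*sqrt(28) = 8*sqrt(7); sqrt(175) = 5*sqrt(7); 4*sqrt(252) = 24*sqrt(7); 2*sqrt(175) = 10*sqrt(7)
Combine: (10 - 8 + 5 + 24 - 10)·sqrt(7) = 21*sqrt(7)

21*sqrt(7)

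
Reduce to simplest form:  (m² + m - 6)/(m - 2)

m + 3

Factor: m² + m - 6 = (m + 3)·(m - 2)
Cancel the common factor (m - 2).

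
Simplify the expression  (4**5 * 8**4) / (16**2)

2**14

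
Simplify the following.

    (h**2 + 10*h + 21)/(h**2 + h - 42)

Factor: h**2 + 10*h + 21 = (h + 3)*(h + 7);  h**2 + h - 42 = (h - 6)*(h + 7)
Cancel the common factor (h + 7).

(h + 3)/(h - 6)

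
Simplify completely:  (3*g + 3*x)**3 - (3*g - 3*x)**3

54*x*(3*g**2 + x**2)

Only the odd-power cross terms survive.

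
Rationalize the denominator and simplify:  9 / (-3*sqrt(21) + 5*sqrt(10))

(27*sqrt(21) + 45*sqrt(10))/61

Multiply numerator and denominator by 3*sqrt(21) + 5*sqrt(10).
Denominator becomes 61; numerator becomes 27*sqrt(21) + 45*sqrt(10).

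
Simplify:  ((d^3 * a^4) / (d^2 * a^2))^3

Inside the bracket: d^1 * a^2
Raise to the power 3: d^3 * a^6

a^6*d^3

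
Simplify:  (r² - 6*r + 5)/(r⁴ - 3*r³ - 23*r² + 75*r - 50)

1/(r² + 3*r - 10)

Factor: r² - 6*r + 5 = (r - 1)·(r - 5);  r⁴ - 3*r³ - 23*r² + 75*r - 50 = (r - 5)·(r - 2)·(r - 1)·(r + 5)
Cancel the common factors (r - 5), (r - 1).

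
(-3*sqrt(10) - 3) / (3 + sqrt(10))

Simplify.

Multiply numerator and denominator by -sqrt(10) + 3.
Denominator becomes -1; numerator becomes -6*sqrt(10) + 21.

-21 + 6*sqrt(10)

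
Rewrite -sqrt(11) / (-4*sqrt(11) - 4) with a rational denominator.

(-sqrt(11) + 11)/40

Multiply numerator and denominator by -4 + 4*sqrt(11).
Denominator becomes -160; numerator becomes -44 + 4*sqrt(11).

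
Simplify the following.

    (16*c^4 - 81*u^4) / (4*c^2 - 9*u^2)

4*c^2 + 9*u^2

16*c^4 - 81*u^4 factors as -(-2*c + 3*u)*(2*c + 3*u)*(4*c^2 + 9*u^2).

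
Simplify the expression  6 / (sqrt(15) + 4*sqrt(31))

Multiply numerator and denominator by -4*sqrt(31) + sqrt(15).
Denominator becomes -481; numerator becomes -24*sqrt(31) + 6*sqrt(15).

(-6*sqrt(15) + 24*sqrt(31))/481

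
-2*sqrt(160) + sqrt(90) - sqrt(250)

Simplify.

-10*sqrt(10)

2*sqrt(160) = 8*sqrt(10); sqrt(90) = 3*sqrt(10); sqrt(250) = 5*sqrt(10)
Combine: (-8 + 3 - 5)·sqrt(10) = -10*sqrt(10)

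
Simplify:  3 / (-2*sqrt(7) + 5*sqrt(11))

(6*sqrt(7) + 15*sqrt(11))/247

Multiply numerator and denominator by 2*sqrt(7) + 5*sqrt(11).
Denominator becomes 247; numerator becomes 6*sqrt(7) + 15*sqrt(11).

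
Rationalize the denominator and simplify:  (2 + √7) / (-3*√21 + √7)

(-21*√3 - 6*√21 - 7 - 2*√7)/182

Multiply numerator and denominator by √7 + 3*√21.
Denominator becomes -182; numerator becomes 2*√7 + 7 + 6*√21 + 21*√3.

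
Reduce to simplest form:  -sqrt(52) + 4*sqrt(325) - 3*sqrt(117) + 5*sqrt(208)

29*sqrt(13)

sqrt(52) = 2*sqrt(13); 4*sqrt(325) = 20*sqrt(13); 3*sqrt(117) = 9*sqrt(13); 5*sqrt(208) = 20*sqrt(13)
Combine: (-2 + 20 - 9 + 20)·sqrt(13) = 29*sqrt(13)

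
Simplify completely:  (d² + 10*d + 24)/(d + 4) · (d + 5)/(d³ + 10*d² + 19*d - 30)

Factor: d² + 10*d + 24 = (d + 4)·(d + 6);  d³ + 10*d² + 19*d - 30 = (d - 1)·(d + 6)·(d + 5)
Cancel the common factors (d + 4), (d + 5), (d + 6).

1/(d - 1)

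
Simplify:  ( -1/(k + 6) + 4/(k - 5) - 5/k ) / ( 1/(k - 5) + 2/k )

(-2*k^2 + 24*k + 150)/(3*k^2 + 8*k - 60)

Numerator: -1/(k + 6) + 4/(k - 5) - 5/k = (-2*k^2 + 24*k + 150)/(k^3 + k^2 - 30*k)
Denominator: 1/(k - 5) + 2/k = (3*k - 10)/(k^2 - 5*k)
Divide: ((-2*k^2 + 24*k + 150)/(k^3 + k^2 - 30*k)) · ((k^2 - 5*k)/(3*k - 10)) = (-2*k^2 + 24*k + 150)/(3*k^2 + 8*k - 60)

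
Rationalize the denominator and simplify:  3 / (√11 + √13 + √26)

Group as (√11 + √13) + √26; multiply by (√11 + √13) - √26, then rationalise the remaining surd.

(-39*√22 - 3*√26 + 36*√13 + 42*√11)/284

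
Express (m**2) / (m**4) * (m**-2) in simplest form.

Quotient: (m**-2)
Multiply by (m**-2): add exponents.

m**(-4)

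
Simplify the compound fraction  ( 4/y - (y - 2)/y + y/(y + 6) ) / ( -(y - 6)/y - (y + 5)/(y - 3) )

Numerator: 4/y - (y - 2)/y + y/(y + 6) = 36/(y² + 6*y)
Denominator: -(y - 6)/y - (y + 5)/(y - 3) = (-2*y² + 4*y - 18)/(y² - 3*y)
Divide: (36/(y² + 6*y)) · ((y² - 3*y)/(-2*y² + 4*y - 18)) = (-18*y + 54)/(y³ + 4*y² - 3*y + 54)

(-18*y + 54)/(y³ + 4*y² - 3*y + 54)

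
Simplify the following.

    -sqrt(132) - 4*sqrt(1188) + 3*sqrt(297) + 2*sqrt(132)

sqrt(132) = 2*sqrt(33); 4*sqrt(1188) = 24*sqrt(33); 3*sqrt(297) = 9*sqrt(33); 2*sqrt(132) = 4*sqrt(33)
Combine: (-2 - 24 + 9 + 4)·sqrt(33) = -13*sqrt(33)

-13*sqrt(33)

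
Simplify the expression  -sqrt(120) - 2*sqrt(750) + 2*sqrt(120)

sqrt(120) = 2*sqrt(30); 2*sqrt(750) = 10*sqrt(30); 2*sqrt(120) = 4*sqrt(30)
Combine: (-2 - 10 + 4)·sqrt(30) = -8*sqrt(30)

-8*sqrt(30)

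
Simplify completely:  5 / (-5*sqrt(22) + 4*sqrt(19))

(-25*sqrt(22) - 20*sqrt(19))/246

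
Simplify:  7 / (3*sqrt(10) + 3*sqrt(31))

(-sqrt(10) + sqrt(31))/9

Multiply numerator and denominator by -3*sqrt(31) + 3*sqrt(10).
Denominator becomes -189; numerator becomes -21*sqrt(31) + 21*sqrt(10).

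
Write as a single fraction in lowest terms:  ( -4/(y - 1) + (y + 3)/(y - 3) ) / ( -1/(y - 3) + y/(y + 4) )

(y³ + 2*y² + y + 36)/(y³ - 5*y² + 4)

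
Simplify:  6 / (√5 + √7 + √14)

Group as (√5 + √7) + √14; multiply by (√5 + √7) - √14, then rationalise the remaining surd.

(-21*√10 - 3*√14 + 18*√7 + 24*√5)/34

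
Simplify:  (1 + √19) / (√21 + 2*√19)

(-√399 - √21 + 2*√19 + 38)/55

Multiply numerator and denominator by -√21 + 2*√19.
Denominator becomes 55; numerator becomes -√399 - √21 + 2*√19 + 38.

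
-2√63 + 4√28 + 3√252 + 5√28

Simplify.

30*√7

2√63 = 6*√7; 4√28 = 8*√7; 3√252 = 18*√7; 5√28 = 10*√7
Combine: (-6 + 8 + 18 + 10)·√7 = 30*√7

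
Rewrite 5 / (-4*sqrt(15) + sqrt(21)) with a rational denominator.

(-20*sqrt(15) - 5*sqrt(21))/219

Multiply numerator and denominator by sqrt(21) + 4*sqrt(15).
Denominator becomes -219; numerator becomes 5*sqrt(21) + 20*sqrt(15).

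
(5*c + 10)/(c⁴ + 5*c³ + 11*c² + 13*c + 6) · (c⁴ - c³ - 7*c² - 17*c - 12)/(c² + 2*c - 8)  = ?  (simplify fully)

Factor: 5*c + 10 = 5·(c + 2);  c⁴ + 5*c³ + 11*c² + 13*c + 6 = (c + 2)·(c² + 2*c + 3)·(c + 1);  c⁴ - c³ - 7*c² - 17*c - 12 = (c + 1)·(c - 4)·(c² + 2*c + 3);  c² + 2*c - 8 = (c + 4)·(c - 2)
Cancel the common factors (c² + 2*c + 3), (c + 1), (c + 2).

(5*c - 20)/(c² + 2*c - 8)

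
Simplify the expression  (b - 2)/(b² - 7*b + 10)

Factor: b² - 7*b + 10 = (b - 5)·(b - 2)
Cancel the common factor (b - 2).

1/(b - 5)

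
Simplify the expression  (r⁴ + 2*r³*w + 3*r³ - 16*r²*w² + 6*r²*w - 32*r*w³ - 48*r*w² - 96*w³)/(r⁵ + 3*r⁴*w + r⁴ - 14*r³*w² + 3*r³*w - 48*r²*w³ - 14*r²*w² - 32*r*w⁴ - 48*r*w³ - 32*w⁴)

Factor: r⁴ + 2*r³*w + 3*r³ - 16*r²*w² + 6*r²*w - 32*r*w³ - 48*r*w² - 96*w³ = (r + 4*w)·(r - 4*w)·(r + 2*w)·(r + 3);  r⁵ + 3*r⁴*w + r⁴ - 14*r³*w² + 3*r³*w - 48*r²*w³ - 14*r²*w² - 32*r*w⁴ - 48*r*w³ - 32*w⁴ = (r - 4*w)·(r + 2*w)·(r + 4*w)·(r + 1)·(r + w)
Cancel the common factors (r - 4*w), (r + 4*w), (r + 2*w).

(r + 3)/(r² + r*w + r + w)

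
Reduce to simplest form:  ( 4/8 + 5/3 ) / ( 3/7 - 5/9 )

-273/16

Numerator: 4/8 + 5/3 = 13/6
Denominator: 3/7 - 5/9 = -8/63
Divide: (13/6) · (-63/8) = -273/16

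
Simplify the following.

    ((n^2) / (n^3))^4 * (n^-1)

n^(-5)

Inside the bracket: (n^-1)
Raise to the power 4: (n^-4)
Multiply by (n^-1): add exponents.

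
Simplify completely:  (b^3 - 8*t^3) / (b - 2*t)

b^2 + 2*b*t + 4*t^2

b^3 - (2*t)^3 = (b - 2*t)(b^2 + 2*b*t + 4*t^2).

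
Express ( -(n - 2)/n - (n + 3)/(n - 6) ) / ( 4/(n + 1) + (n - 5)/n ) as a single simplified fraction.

Numerator: -(n - 2)/n - (n + 3)/(n - 6) = (-2*n² + 5*n - 12)/(n² - 6*n)
Denominator: 4/(n + 1) + (n - 5)/n = (n² - 5)/(n² + n)
Divide: ((-2*n² + 5*n - 12)/(n² - 6*n)) · ((n² + n)/(n² - 5)) = (-2*n³ + 3*n² - 7*n - 12)/(n³ - 6*n² - 5*n + 30)

(-2*n³ + 3*n² - 7*n - 12)/(n³ - 6*n² - 5*n + 30)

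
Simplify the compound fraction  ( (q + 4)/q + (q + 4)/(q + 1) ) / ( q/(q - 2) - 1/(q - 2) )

Numerator: (q + 4)/q + (q + 4)/(q + 1) = (2*q**2 + 9*q + 4)/(q**2 + q)
Denominator: q/(q - 2) - 1/(q - 2) = (q - 1)/(q - 2)
Divide: ((2*q**2 + 9*q + 4)/(q**2 + q)) · ((q - 2)/(q - 1)) = (2*q**3 + 5*q**2 - 14*q - 8)/(q**3 - q)

(2*q**3 + 5*q**2 - 14*q - 8)/(q**3 - q)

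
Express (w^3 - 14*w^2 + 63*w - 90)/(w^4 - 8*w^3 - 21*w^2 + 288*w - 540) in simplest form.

1/(w + 6)

Factor: w^3 - 14*w^2 + 63*w - 90 = (w - 5)*(w - 6)*(w - 3);  w^4 - 8*w^3 - 21*w^2 + 288*w - 540 = (w - 3)*(w - 6)*(w - 5)*(w + 6)
Cancel the common factors (w - 6), (w - 5), (w - 3).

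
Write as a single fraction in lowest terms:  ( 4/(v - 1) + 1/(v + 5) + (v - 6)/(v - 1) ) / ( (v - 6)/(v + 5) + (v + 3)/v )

Numerator: 4/(v - 1) + 1/(v + 5) + (v - 6)/(v - 1) = (v² + 4*v - 11)/(v² + 4*v - 5)
Denominator: (v - 6)/(v + 5) + (v + 3)/v = (2*v² + 2*v + 15)/(v² + 5*v)
Divide: ((v² + 4*v - 11)/(v² + 4*v - 5)) · ((v² + 5*v)/(2*v² + 2*v + 15)) = (v³ + 4*v² - 11*v)/(2*v³ + 13*v - 15)

(v³ + 4*v² - 11*v)/(2*v³ + 13*v - 15)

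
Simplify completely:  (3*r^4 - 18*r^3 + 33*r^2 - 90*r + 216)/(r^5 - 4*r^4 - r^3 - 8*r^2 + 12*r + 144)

3/(r + 2)

Factor: 3*r^4 - 18*r^3 + 33*r^2 - 90*r + 216 = 3*(r - 3)*(r - 4)*(r^2 + r + 6);  r^5 - 4*r^4 - r^3 - 8*r^2 + 12*r + 144 = (r + 2)*(r - 3)*(r^2 + r + 6)*(r - 4)
Cancel the common factors (r^2 + r + 6), (r - 3), (r - 4).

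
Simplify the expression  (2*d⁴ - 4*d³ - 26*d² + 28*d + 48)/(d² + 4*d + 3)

2*d² - 12*d + 16

Factor: 2*d⁴ - 4*d³ - 26*d² + 28*d + 48 = 2·(d - 2)·(d + 1)·(d + 3)·(d - 4);  d² + 4*d + 3 = (d + 3)·(d + 1)
Cancel the common factors (d + 1), (d + 3).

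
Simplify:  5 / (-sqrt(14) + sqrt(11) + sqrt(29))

(-13*sqrt(14) - 2*sqrt(29) + 16*sqrt(11) + sqrt(4466))/60

Group as (sqrt(11) + sqrt(29)) - sqrt(14); multiply by (sqrt(11) + sqrt(29)) + sqrt(14), then rationalise the remaining surd.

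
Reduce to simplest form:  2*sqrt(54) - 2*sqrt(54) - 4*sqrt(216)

-24*sqrt(6)

2*sqrt(54) = 6*sqrt(6); 2*sqrt(54) = 6*sqrt(6); 4*sqrt(216) = 24*sqrt(6)
Combine: (6 - 6 - 24)·sqrt(6) = -24*sqrt(6)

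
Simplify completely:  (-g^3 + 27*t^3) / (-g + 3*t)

g^2 + 3*g*t + 9*t^2

Factor as (a-b)(a^2+ab+b^2) with a=(3*t), b=g.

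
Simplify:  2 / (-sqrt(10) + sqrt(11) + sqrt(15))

(-8*sqrt(10) + 3*sqrt(15) + 7*sqrt(11) + 5*sqrt(66))/101

Group as (sqrt(11) + sqrt(15)) - sqrt(10); multiply by (sqrt(11) + sqrt(15)) + sqrt(10), then rationalise the remaining surd.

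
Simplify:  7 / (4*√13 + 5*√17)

Multiply numerator and denominator by -4*√13 + 5*√17.
Denominator becomes 217; numerator becomes -28*√13 + 35*√17.

(-4*√13 + 5*√17)/31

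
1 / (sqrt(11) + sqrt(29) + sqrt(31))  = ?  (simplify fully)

Group as (sqrt(11) + sqrt(29)) + sqrt(31); multiply by (sqrt(11) + sqrt(29)) - sqrt(31), then rationalise the remaining surd.

(-2*sqrt(9889) + 9*sqrt(31) + 13*sqrt(29) + 49*sqrt(11))/1195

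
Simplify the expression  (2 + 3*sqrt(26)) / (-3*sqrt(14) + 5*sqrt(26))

(3*sqrt(14) + 5*sqrt(26) + 9*sqrt(91) + 195)/262

Multiply numerator and denominator by 3*sqrt(14) + 5*sqrt(26).
Denominator becomes 524; numerator becomes 6*sqrt(14) + 10*sqrt(26) + 18*sqrt(91) + 390.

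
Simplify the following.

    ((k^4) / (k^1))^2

k^6

Inside the bracket: k^3
Raise to the power 2: k^6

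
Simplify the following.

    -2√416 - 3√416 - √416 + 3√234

-15*√26

2√416 = 8*√26; 3√416 = 12*√26; √416 = 4*√26; 3√234 = 9*√26
Combine: (-8 - 12 - 4 + 9)·√26 = -15*√26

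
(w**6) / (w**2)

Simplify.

w**4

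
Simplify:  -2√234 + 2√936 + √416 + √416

2√234 = 6*√26; 2√936 = 12*√26; √416 = 4*√26; √416 = 4*√26
Combine: (-6 + 12 + 4 + 4)·√26 = 14*√26

14*√26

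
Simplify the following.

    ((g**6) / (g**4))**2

Inside the bracket: g**2
Raise to the power 2: g**4

g**4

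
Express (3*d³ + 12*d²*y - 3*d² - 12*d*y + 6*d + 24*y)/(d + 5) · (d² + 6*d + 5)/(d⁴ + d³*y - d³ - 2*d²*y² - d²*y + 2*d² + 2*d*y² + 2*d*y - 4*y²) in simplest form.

(-3*d² - 12*d*y - 3*d - 12*y)/(-d² - d*y + 2*y²)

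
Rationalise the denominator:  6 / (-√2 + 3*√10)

(3*√2 + 9*√10)/44

Multiply numerator and denominator by √2 + 3*√10.
Denominator becomes 88; numerator becomes 6*√2 + 18*√10.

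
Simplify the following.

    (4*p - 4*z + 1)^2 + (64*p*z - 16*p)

(4*p + 4*z - 1)^2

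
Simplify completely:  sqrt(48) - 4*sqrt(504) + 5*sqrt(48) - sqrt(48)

-24*sqrt(14) + 20*sqrt(3)

sqrt(48) = 4*sqrt(3); 4*sqrt(504) = 24*sqrt(14); 5*sqrt(48) = 20*sqrt(3); sqrt(48) = 4*sqrt(3)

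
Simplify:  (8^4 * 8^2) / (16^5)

8^4 = 2^12; 8^2 = 2^6; 16^5 = 2^20
Combine exponents: 2^(-2)

2^(-2)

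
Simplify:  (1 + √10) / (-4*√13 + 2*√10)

(-2*√130 - 10 - 2*√13 - √10)/84

Multiply numerator and denominator by 2*√10 + 4*√13.
Denominator becomes -168; numerator becomes 2*√10 + 4*√13 + 20 + 4*√130.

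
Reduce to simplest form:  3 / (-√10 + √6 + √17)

(-39*√10 - 3*√17 + 63*√6 + 12*√255)/239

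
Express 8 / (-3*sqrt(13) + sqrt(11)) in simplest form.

Multiply numerator and denominator by sqrt(11) + 3*sqrt(13).
Denominator becomes -106; numerator becomes 8*sqrt(11) + 24*sqrt(13).

(-12*sqrt(13) - 4*sqrt(11))/53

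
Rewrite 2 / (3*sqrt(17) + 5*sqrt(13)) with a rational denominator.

(-3*sqrt(17) + 5*sqrt(13))/86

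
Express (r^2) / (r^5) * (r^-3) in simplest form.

Quotient: (r^-3)
Multiply by (r^-3): add exponents.

r^(-6)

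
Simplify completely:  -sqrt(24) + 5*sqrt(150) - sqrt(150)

18*sqrt(6)

sqrt(24) = 2*sqrt(6); 5*sqrt(150) = 25*sqrt(6); sqrt(150) = 5*sqrt(6)
Combine: (-2 + 25 - 5)·sqrt(6) = 18*sqrt(6)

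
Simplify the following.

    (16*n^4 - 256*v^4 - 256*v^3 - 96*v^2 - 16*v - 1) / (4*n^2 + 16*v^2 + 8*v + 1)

4*n^2 - 16*v^2 - 8*v - 1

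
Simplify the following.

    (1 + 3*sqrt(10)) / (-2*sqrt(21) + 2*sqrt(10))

Multiply numerator and denominator by 2*sqrt(10) + 2*sqrt(21).
Denominator becomes -44; numerator becomes 2*sqrt(10) + 2*sqrt(21) + 60 + 6*sqrt(210).

(-3*sqrt(210) - 30 - sqrt(21) - sqrt(10))/22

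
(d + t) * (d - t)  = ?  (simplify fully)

Telescope via difference of squares: (d+t)(d-t) = d^2 - t^2.

d^2 - t^2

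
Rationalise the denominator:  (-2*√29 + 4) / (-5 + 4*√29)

Multiply numerator and denominator by -4*√29 - 5.
Denominator becomes -439; numerator becomes -6*√29 + 212.

(-212 + 6*√29)/439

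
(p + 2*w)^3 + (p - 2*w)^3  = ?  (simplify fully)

2*p*(p^2 + 12*w^2)

Binomially expand both and collect terms in p, (2*w).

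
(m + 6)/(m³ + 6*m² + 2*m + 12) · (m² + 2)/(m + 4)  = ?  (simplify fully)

Factor: m³ + 6*m² + 2*m + 12 = (m² + 2)·(m + 6)
Cancel the common factors (m² + 2), (m + 6).

1/(m + 4)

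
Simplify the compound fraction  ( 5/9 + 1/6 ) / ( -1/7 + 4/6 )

Numerator: 5/9 + 1/6 = 13/18
Denominator: -1/7 + 4/6 = 11/21
Divide: (13/18) · (21/11) = 91/66

91/66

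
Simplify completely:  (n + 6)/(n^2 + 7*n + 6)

Factor: n^2 + 7*n + 6 = (n + 1)*(n + 6)
Cancel the common factor (n + 6).

1/(n + 1)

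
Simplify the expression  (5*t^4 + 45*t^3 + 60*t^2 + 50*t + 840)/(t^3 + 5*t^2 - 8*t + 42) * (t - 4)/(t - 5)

(5*t^2 - 80)/(t - 5)

Factor: 5*t^4 + 45*t^3 + 60*t^2 + 50*t + 840 = 5*(t^2 - 2*t + 6)*(t + 4)*(t + 7);  t^3 + 5*t^2 - 8*t + 42 = (t^2 - 2*t + 6)*(t + 7)
Cancel the common factors (t^2 - 2*t + 6), (t + 7).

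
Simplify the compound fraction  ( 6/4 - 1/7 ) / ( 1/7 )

Numerator: 6/4 - 1/7 = 19/14
Denominator: 1/7 = 1/7
Divide: (19/14) · (7) = 19/2

19/2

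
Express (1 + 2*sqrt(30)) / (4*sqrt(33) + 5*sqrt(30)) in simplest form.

(-24*sqrt(110) - 4*sqrt(33) + 5*sqrt(30) + 300)/222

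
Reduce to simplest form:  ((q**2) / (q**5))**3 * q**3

Inside the bracket: (q**-3)
Raise to the power 3: (q**-9)
Multiply by q**3: add exponents.

q**(-6)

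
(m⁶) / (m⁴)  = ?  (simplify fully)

m²

Quotient: m²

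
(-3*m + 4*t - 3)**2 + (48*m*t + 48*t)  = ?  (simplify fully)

(3*m + 4*t + 3)**2

Expand the square and combine the (48*m*t + 48*t) term.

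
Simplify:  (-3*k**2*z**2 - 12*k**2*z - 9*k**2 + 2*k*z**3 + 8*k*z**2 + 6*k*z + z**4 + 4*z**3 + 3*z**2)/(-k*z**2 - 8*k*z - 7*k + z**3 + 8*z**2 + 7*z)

(3*k*z + 9*k + z**2 + 3*z)/(z + 7)

Factor: -3*k**2*z**2 - 12*k**2*z - 9*k**2 + 2*k*z**3 + 8*k*z**2 + 6*k*z + z**4 + 4*z**3 + 3*z**2 = (z + 3)*(z + 1)*(-k + z)*(3*k + z);  -k*z**2 - 8*k*z - 7*k + z**3 + 8*z**2 + 7*z = (-k + z)*(z + 1)*(z + 7)
Cancel the common factors (-k + z), (z + 1).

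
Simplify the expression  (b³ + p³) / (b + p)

Apply the sum-of-cubes factorisation and cancel (b + p).

b² - b*p + p²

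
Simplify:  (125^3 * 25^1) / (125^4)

5^(-1)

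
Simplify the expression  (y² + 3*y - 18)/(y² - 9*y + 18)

(y + 6)/(y - 6)

Factor: y² + 3*y - 18 = (y - 3)·(y + 6);  y² - 9*y + 18 = (y - 3)·(y - 6)
Cancel the common factor (y - 3).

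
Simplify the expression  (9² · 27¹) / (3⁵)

9² = 3^4; 27¹ = 3^3; 3⁵ = 3^5
Combine exponents: 3^2

3^2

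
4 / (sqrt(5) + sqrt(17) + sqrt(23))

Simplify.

(-8*sqrt(1955) - 4*sqrt(23) + 44*sqrt(17) + 140*sqrt(5))/339

Group as (sqrt(5) + sqrt(17)) + sqrt(23); multiply by (sqrt(5) + sqrt(17)) - sqrt(23), then rationalise the remaining surd.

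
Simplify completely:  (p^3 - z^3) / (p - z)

p^2 + p*z + z^2

Factor as (a-b)(a^2+ab+b^2) with a=p, b=z.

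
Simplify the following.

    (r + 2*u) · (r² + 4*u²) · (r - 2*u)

r⁴ - 16*u⁴

Telescope via difference of squares: (r+(2*u))(r-(2*u)) = r² - 4*u², then repeat with the next factor.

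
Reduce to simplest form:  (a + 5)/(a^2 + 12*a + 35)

1/(a + 7)

Factor: a^2 + 12*a + 35 = (a + 5)*(a + 7)
Cancel the common factor (a + 5).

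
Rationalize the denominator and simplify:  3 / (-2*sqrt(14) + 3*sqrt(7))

(6*sqrt(14) + 9*sqrt(7))/7

Multiply numerator and denominator by 2*sqrt(14) + 3*sqrt(7).
Denominator becomes 7; numerator becomes 6*sqrt(14) + 9*sqrt(7).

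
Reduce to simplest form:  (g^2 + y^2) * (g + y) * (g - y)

g^4 - y^4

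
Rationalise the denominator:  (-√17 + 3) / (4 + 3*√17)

Multiply numerator and denominator by -3*√17 + 4.
Denominator becomes -137; numerator becomes -13*√17 + 63.

(-63 + 13*√17)/137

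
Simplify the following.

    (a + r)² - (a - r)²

4*a*r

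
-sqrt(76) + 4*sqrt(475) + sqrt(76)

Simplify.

sqrt(76) = 2*sqrt(19); 4*sqrt(475) = 20*sqrt(19); sqrt(76) = 2*sqrt(19)
Combine: (-2 + 20 + 2)·sqrt(19) = 20*sqrt(19)

20*sqrt(19)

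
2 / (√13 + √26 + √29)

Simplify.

Group as (√13 + √26) + √29; multiply by (√13 + √26) - √29, then rationalise the remaining surd.

(-13*√58 + 5*√29 + 8*√26 + 21*√13)/313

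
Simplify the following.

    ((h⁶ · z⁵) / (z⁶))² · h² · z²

h^14

Inside the bracket: h⁶ · (z^-1)
Raise to the power 2: h^12 · (z^-2)
Multiply by h² · z²: add exponents.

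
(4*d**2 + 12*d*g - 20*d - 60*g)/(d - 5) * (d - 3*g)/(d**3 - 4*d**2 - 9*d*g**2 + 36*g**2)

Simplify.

4/(d - 4)

Factor: 4*d**2 + 12*d*g - 20*d - 60*g = 4*(d + 3*g)*(d - 5);  d**3 - 4*d**2 - 9*d*g**2 + 36*g**2 = (d - 4)*(d - 3*g)*(d + 3*g)
Cancel the common factors (d - 3*g), (d + 3*g), (d - 5).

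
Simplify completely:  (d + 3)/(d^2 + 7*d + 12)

Factor: d^2 + 7*d + 12 = (d + 3)*(d + 4)
Cancel the common factor (d + 3).

1/(d + 4)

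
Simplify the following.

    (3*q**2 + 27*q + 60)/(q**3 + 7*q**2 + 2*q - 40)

Factor: 3*q**2 + 27*q + 60 = 3*(q + 5)*(q + 4);  q**3 + 7*q**2 + 2*q - 40 = (q + 4)*(q + 5)*(q - 2)
Cancel the common factors (q + 5), (q + 4).

3/(q - 2)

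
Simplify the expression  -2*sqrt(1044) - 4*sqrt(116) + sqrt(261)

2*sqrt(1044) = 12*sqrt(29); 4*sqrt(116) = 8*sqrt(29); sqrt(261) = 3*sqrt(29)
Combine: (-12 - 8 + 3)·sqrt(29) = -17*sqrt(29)

-17*sqrt(29)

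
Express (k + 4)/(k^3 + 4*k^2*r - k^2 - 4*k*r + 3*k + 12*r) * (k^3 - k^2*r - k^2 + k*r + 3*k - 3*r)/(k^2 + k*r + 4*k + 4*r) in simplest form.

Factor: k^3 + 4*k^2*r - k^2 - 4*k*r + 3*k + 12*r = (k + 4*r)*(k^2 - k + 3);  k^3 - k^2*r - k^2 + k*r + 3*k - 3*r = (k - r)*(k^2 - k + 3);  k^2 + k*r + 4*k + 4*r = (k + r)*(k + 4)
Cancel the common factors (k^2 - k + 3), (k + 4).

(k - r)/(k^2 + 5*k*r + 4*r^2)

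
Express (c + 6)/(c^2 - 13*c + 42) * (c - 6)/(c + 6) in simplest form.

Factor: c^2 - 13*c + 42 = (c - 7)*(c - 6)
Cancel the common factors (c + 6), (c - 6).

1/(c - 7)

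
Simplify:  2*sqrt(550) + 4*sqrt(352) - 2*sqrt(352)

2*sqrt(550) = 10*sqrt(22); 4*sqrt(352) = 16*sqrt(22); 2*sqrt(352) = 8*sqrt(22)
Combine: (10 + 16 - 8)·sqrt(22) = 18*sqrt(22)

18*sqrt(22)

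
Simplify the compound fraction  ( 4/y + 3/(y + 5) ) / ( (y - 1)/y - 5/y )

(7*y + 20)/(y^2 - y - 30)

Numerator: 4/y + 3/(y + 5) = (7*y + 20)/(y^2 + 5*y)
Denominator: (y - 1)/y - 5/y = (y - 6)/y
Divide: ((7*y + 20)/(y^2 + 5*y)) · (y/(y - 6)) = (7*y + 20)/(y^2 - y - 30)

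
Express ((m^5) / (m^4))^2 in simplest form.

m^2

Inside the bracket: m^1
Raise to the power 2: m^2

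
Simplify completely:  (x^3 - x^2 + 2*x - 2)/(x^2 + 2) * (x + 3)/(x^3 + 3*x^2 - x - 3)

Factor: x^3 - x^2 + 2*x - 2 = (x^2 + 2)*(x - 1);  x^3 + 3*x^2 - x - 3 = (x + 3)*(x + 1)*(x - 1)
Cancel the common factors (x^2 + 2), (x - 1), (x + 3).

1/(x + 1)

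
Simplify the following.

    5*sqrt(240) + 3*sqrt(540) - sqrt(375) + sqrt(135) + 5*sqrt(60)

46*sqrt(15)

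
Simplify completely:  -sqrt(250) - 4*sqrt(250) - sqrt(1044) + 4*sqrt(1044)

-25*sqrt(10) + 18*sqrt(29)

sqrt(250) = 5*sqrt(10); 4*sqrt(250) = 20*sqrt(10); sqrt(1044) = 6*sqrt(29); 4*sqrt(1044) = 24*sqrt(29)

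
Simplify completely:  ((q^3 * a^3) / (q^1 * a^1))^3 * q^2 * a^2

a^8*q^8

Inside the bracket: q^2 * a^2
Raise to the power 3: q^6 * a^6
Multiply by q^2 * a^2: add exponents.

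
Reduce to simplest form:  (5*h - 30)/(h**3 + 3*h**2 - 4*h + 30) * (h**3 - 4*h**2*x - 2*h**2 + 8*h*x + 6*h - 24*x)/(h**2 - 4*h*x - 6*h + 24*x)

Factor: 5*h - 30 = 5*(h - 6);  h**3 + 3*h**2 - 4*h + 30 = (h + 5)*(h**2 - 2*h + 6);  h**3 - 4*h**2*x - 2*h**2 + 8*h*x + 6*h - 24*x = (h**2 - 2*h + 6)*(h - 4*x);  h**2 - 4*h*x - 6*h + 24*x = (h - 6)*(h - 4*x)
Cancel the common factors (h**2 - 2*h + 6), (h - 4*x), (h - 6).

5/(h + 5)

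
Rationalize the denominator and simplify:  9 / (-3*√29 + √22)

Multiply numerator and denominator by √22 + 3*√29.
Denominator becomes -239; numerator becomes 9*√22 + 27*√29.

(-27*√29 - 9*√22)/239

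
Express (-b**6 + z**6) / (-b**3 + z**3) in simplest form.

-b**6 + z**6 factors as (-b + z)*(b + z)*(b**2 - b*z + z**2)*(b**2 + b*z + z**2).

b**3 + z**3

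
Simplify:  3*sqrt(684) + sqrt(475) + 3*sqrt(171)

32*sqrt(19)

3*sqrt(684) = 18*sqrt(19); sqrt(475) = 5*sqrt(19); 3*sqrt(171) = 9*sqrt(19)
Combine: (18 + 5 + 9)·sqrt(19) = 32*sqrt(19)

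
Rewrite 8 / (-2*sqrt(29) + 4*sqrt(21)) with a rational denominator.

(4*sqrt(29) + 8*sqrt(21))/55

Multiply numerator and denominator by 2*sqrt(29) + 4*sqrt(21).
Denominator becomes 220; numerator becomes 16*sqrt(29) + 32*sqrt(21).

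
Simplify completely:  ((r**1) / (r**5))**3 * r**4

r**(-8)

Inside the bracket: (r**-4)
Raise to the power 3: (r**-12)
Multiply by r**4: add exponents.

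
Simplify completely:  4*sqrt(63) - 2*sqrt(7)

4*sqrt(63) = 12*sqrt(7); 2*sqrt(7) = 2*sqrt(7)
Combine: (12 - 2)·sqrt(7) = 10*sqrt(7)

10*sqrt(7)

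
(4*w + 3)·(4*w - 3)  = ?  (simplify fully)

16*w² - 9

Product of conjugates: (P+Q)(P-Q) = P^2 - Q^2.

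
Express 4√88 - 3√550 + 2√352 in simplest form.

√22

4√88 = 8*√22; 3√550 = 15*√22; 2√352 = 8*√22
Combine: (8 - 15 + 8)·√22 = √22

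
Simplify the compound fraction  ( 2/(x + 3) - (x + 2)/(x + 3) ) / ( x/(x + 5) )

Numerator: 2/(x + 3) - (x + 2)/(x + 3) = -x/(x + 3)
Denominator: x/(x + 5) = x/(x + 5)
Divide: (-x/(x + 3)) · ((x + 5)/x) = (-x - 5)/(x + 3)

(-x - 5)/(x + 3)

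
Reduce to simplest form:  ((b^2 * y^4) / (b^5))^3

Inside the bracket: (b^-3) * y^4
Raise to the power 3: (b^-9) * y^12

y^12/b^9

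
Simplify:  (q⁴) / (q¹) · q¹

q⁴

Quotient: q³
Multiply by q¹: add exponents.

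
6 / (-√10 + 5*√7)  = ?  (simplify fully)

(2*√10 + 10*√7)/55

Multiply numerator and denominator by √10 + 5*√7.
Denominator becomes 165; numerator becomes 6*√10 + 30*√7.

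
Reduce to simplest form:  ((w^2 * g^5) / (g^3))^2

g^4*w^4

Inside the bracket: w^2 * g^2
Raise to the power 2: w^4 * g^4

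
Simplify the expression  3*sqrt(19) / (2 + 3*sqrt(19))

(-6*sqrt(19) + 171)/167

Multiply numerator and denominator by -3*sqrt(19) + 2.
Denominator becomes -167; numerator becomes -171 + 6*sqrt(19).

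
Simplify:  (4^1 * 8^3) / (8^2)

2^5

4^1 = 2^2; 8^3 = 2^9; 8^2 = 2^6
Combine exponents: 2^5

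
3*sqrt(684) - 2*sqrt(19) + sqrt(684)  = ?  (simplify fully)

3*sqrt(684) = 18*sqrt(19); 2*sqrt(19) = 2*sqrt(19); sqrt(684) = 6*sqrt(19)
Combine: (18 - 2 + 6)·sqrt(19) = 22*sqrt(19)

22*sqrt(19)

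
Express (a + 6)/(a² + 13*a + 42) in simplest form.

1/(a + 7)

Factor: a² + 13*a + 42 = (a + 7)·(a + 6)
Cancel the common factor (a + 6).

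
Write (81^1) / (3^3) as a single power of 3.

3^1

81^1 = 3^4; 3^3 = 3^3
Combine exponents: 3^1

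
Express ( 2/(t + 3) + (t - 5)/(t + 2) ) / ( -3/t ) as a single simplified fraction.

(-t³ + 11*t)/(3*t² + 15*t + 18)

Numerator: 2/(t + 3) + (t - 5)/(t + 2) = (t² - 11)/(t² + 5*t + 6)
Denominator: -3/t = -3/t
Divide: ((t² - 11)/(t² + 5*t + 6)) · (-t/3) = (-t³ + 11*t)/(3*t² + 15*t + 18)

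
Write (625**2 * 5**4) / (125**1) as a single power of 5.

625**2 = 5**8; 5**4 = 5**4; 125**1 = 5**3
Combine exponents: 5**9

5**9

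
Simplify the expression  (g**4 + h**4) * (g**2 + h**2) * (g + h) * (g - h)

Telescope via difference of squares: (g+h)(g-h) = g**2 - h**2, then repeat with the next factor.

g**8 - h**8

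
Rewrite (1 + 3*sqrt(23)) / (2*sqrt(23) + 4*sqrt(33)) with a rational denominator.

Multiply numerator and denominator by -4*sqrt(33) + 2*sqrt(23).
Denominator becomes -436; numerator becomes -12*sqrt(759) - 4*sqrt(33) + 2*sqrt(23) + 138.

(-69 - sqrt(23) + 2*sqrt(33) + 6*sqrt(759))/218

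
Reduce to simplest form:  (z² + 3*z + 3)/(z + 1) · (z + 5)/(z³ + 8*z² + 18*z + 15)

1/(z + 1)

Factor: z³ + 8*z² + 18*z + 15 = (z + 5)·(z² + 3*z + 3)
Cancel the common factors (z² + 3*z + 3), (z + 5).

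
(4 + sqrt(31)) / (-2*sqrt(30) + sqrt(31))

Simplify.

(-2*sqrt(930) - 8*sqrt(30) - 31 - 4*sqrt(31))/89

Multiply numerator and denominator by sqrt(31) + 2*sqrt(30).
Denominator becomes -89; numerator becomes 4*sqrt(31) + 31 + 8*sqrt(30) + 2*sqrt(930).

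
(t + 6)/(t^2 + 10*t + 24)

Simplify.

Factor: t^2 + 10*t + 24 = (t + 6)*(t + 4)
Cancel the common factor (t + 6).

1/(t + 4)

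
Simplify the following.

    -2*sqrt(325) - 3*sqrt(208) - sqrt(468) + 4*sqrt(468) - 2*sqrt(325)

2*sqrt(325) = 10*sqrt(13); 3*sqrt(208) = 12*sqrt(13); sqrt(468) = 6*sqrt(13); 4*sqrt(468) = 24*sqrt(13); 2*sqrt(325) = 10*sqrt(13)
Combine: (-10 - 12 - 6 + 24 - 10)·sqrt(13) = -14*sqrt(13)

-14*sqrt(13)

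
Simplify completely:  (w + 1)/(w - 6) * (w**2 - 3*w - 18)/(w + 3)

Factor: w**2 - 3*w - 18 = (w - 6)*(w + 3)
Cancel the common factors (w + 3), (w - 6).

w + 1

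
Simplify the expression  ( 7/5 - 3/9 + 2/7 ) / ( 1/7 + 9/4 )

Numerator: 7/5 - 3/9 + 2/7 = 142/105
Denominator: 1/7 + 9/4 = 67/28
Divide: (142/105) · (28/67) = 568/1005

568/1005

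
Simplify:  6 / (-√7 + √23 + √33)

Group as (√23 + √33) - √7; multiply by (√23 + √33) + √7, then rationalise the remaining surd.

(-294*√7 - 18*√33 + 102*√23 + 12*√5313)/635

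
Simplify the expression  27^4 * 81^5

3^32

27^4 = 3^12; 81^5 = 3^20
Combine exponents: 3^32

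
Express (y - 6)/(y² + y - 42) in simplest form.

Factor: y² + y - 42 = (y + 7)·(y - 6)
Cancel the common factor (y - 6).

1/(y + 7)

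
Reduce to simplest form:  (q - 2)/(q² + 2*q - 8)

1/(q + 4)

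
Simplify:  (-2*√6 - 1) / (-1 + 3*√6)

Multiply numerator and denominator by -3*√6 - 1.
Denominator becomes -53; numerator becomes 5*√6 + 37.

(-37 - 5*√6)/53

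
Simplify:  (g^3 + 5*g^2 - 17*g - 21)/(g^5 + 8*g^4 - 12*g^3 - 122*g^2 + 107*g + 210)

Factor: g^3 + 5*g^2 - 17*g - 21 = (g + 1)*(g + 7)*(g - 3);  g^5 + 8*g^4 - 12*g^3 - 122*g^2 + 107*g + 210 = (g - 2)*(g - 3)*(g + 5)*(g + 7)*(g + 1)
Cancel the common factors (g + 1), (g + 7), (g - 3).

1/(g^2 + 3*g - 10)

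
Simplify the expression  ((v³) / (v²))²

v²

Inside the bracket: v¹
Raise to the power 2: v²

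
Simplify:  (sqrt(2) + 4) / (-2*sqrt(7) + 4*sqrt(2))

Multiply numerator and denominator by 2*sqrt(7) + 4*sqrt(2).
Denominator becomes 4; numerator becomes 2*sqrt(14) + 8 + 8*sqrt(7) + 16*sqrt(2).

(sqrt(14) + 4 + 4*sqrt(7) + 8*sqrt(2))/2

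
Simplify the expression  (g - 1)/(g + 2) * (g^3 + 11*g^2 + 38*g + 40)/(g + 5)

Factor: g^3 + 11*g^2 + 38*g + 40 = (g + 2)*(g + 4)*(g + 5)
Cancel the common factors (g + 2), (g + 5).

g^2 + 3*g - 4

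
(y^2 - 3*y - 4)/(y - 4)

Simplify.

Factor: y^2 - 3*y - 4 = (y - 4)*(y + 1)
Cancel the common factor (y - 4).

y + 1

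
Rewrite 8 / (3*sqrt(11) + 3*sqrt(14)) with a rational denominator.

(-8*sqrt(11) + 8*sqrt(14))/9

Multiply numerator and denominator by -3*sqrt(14) + 3*sqrt(11).
Denominator becomes -27; numerator becomes -24*sqrt(14) + 24*sqrt(11).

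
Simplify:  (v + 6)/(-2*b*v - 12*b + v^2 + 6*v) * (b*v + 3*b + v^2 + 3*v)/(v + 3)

Factor: -2*b*v - 12*b + v^2 + 6*v = (-2*b + v)*(v + 6);  b*v + 3*b + v^2 + 3*v = (v + 3)*(b + v)
Cancel the common factors (v + 6), (v + 3).

(b + v)/(-2*b + v)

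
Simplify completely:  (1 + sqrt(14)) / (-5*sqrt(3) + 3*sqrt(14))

Multiply numerator and denominator by 5*sqrt(3) + 3*sqrt(14).
Denominator becomes 51; numerator becomes 5*sqrt(3) + 3*sqrt(14) + 5*sqrt(42) + 42.

(5*sqrt(3) + 3*sqrt(14) + 5*sqrt(42) + 42)/51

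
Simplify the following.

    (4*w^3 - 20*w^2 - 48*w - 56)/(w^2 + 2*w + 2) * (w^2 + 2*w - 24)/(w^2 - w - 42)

4*w - 16

Factor: 4*w^3 - 20*w^2 - 48*w - 56 = 4*(w^2 + 2*w + 2)*(w - 7);  w^2 + 2*w - 24 = (w + 6)*(w - 4);  w^2 - w - 42 = (w + 6)*(w - 7)
Cancel the common factors (w^2 + 2*w + 2), (w - 7), (w + 6).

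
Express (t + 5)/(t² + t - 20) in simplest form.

1/(t - 4)

Factor: t² + t - 20 = (t - 4)·(t + 5)
Cancel the common factor (t + 5).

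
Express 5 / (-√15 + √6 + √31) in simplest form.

(-11*√15 - 5*√31 + 20*√6 + 3*√310)/26

Group as (√6 + √31) - √15; multiply by (√6 + √31) + √15, then rationalise the remaining surd.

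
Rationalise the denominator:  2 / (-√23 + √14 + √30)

Group as (√14 + √30) - √23; multiply by (√14 + √30) + √23, then rationalise the remaining surd.

(-42*√23 + 14*√30 + 78*√14 + 8*√2415)/1239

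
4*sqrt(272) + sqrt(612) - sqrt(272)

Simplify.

18*sqrt(17)

4*sqrt(272) = 16*sqrt(17); sqrt(612) = 6*sqrt(17); sqrt(272) = 4*sqrt(17)
Combine: (16 + 6 - 4)·sqrt(17) = 18*sqrt(17)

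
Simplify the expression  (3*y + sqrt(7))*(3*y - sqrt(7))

9*y^2 - 7

Product of conjugates: (P+Q)(P-Q) = P^2 - Q^2.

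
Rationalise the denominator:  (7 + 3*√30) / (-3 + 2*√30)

(23*√30 + 201)/111

Multiply numerator and denominator by -2*√30 - 3.
Denominator becomes -111; numerator becomes -201 - 23*√30.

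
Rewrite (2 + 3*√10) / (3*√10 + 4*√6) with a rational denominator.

(-45 - 3*√10 + 4*√6 + 12*√15)/3

Multiply numerator and denominator by -4*√6 + 3*√10.
Denominator becomes -6; numerator becomes -24*√15 - 8*√6 + 6*√10 + 90.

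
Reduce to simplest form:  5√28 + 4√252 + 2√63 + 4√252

64*√7

5√28 = 10*√7; 4√252 = 24*√7; 2√63 = 6*√7; 4√252 = 24*√7
Combine: (10 + 24 + 6 + 24)·√7 = 64*√7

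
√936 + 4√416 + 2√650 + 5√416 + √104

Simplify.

54*√26

√936 = 6*√26; 4√416 = 16*√26; 2√650 = 10*√26; 5√416 = 20*√26; √104 = 2*√26
Combine: (6 + 16 + 10 + 20 + 2)·√26 = 54*√26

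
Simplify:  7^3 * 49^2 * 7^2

7^9

7^3 = 7^3; 49^2 = 7^4; 7^2 = 7^2
Combine exponents: 7^9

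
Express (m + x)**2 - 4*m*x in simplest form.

(m - x)**2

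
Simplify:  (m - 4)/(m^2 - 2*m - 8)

Factor: m^2 - 2*m - 8 = (m + 2)*(m - 4)
Cancel the common factor (m - 4).

1/(m + 2)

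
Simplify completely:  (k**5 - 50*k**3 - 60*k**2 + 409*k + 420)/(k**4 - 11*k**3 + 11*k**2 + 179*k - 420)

(k**2 + 6*k + 5)/(k - 5)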